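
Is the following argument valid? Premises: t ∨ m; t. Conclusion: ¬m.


This is affirming a disjunct (fallacy). There exist truth assignments where the premises are all true but the conclusion is false.

Invalid.


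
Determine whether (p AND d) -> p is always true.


Build the truth table over {d, p}:
d | p | φ
---------
F | F | T
T | F | T
F | T | T
T | T | T
Every row evaluates to true.

Yes, it is a tautology.


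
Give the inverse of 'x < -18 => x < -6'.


The inverse of (P → Q) is (¬P → ¬Q). It is equivalent to the converse, not to the original.
Here P = 'x < -18' and Q = 'x < -6'.

If not (x < -18), then not (x < -6).


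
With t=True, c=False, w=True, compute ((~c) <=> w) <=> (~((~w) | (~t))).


Substitute t=True, c=False, w=True:
~c = True
(~c) <=> w = True <=> True = True
~w = False
~t = False
(~w) | (~t) = False | False = False
~((~w) | (~t)) = True
((~c) <=> w) <=> (~((~w) | (~t))) = True <=> True = True

True


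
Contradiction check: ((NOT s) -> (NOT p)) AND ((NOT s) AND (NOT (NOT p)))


Truth table over {p, s}:
p | s | φ
---------
F | F | F
T | F | F
F | T | F
T | T | F
Every row is false.

Yes, it is a contradiction.


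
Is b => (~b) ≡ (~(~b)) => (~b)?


Compare truth tables:
b | φ | ψ
---------
False | True | True
True | False | False
The columns φ and ψ agree on every row.

Yes, they are logically equivalent.


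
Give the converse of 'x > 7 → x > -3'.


The converse of (P → Q) is (Q → P). It is not in general equivalent to the original.
Here P = 'x > 7' and Q = 'x > -3'.

If x > -3, then x > 7.


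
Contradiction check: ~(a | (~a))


Truth table over {a}:
a | φ
-----
False | False
True | False
Every row is false.

Yes, it is a contradiction.


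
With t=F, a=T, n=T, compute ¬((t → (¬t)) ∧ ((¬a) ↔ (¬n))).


Substitute t=F, a=T, n=T:
¬t = T
t → (¬t) = F → T = T
¬a = F
¬n = F
(¬a) ↔ (¬n) = F ↔ F = T
(t → (¬t)) ∧ ((¬a) ↔ (¬n)) = T ∧ T = T
¬((t → (¬t)) ∧ ((¬a) ↔ (¬n))) = F

F


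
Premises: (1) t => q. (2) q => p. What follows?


Hypothetical syllogism: from (P → Q) and (Q → R), infer (P → R).
Chain the two implications through the shared middle term 'q'.

t => p


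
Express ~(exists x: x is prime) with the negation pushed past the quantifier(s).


¬(forall x: φ) = exists x: ¬φ, and ¬(exists x: φ) = forall x: ¬φ.
Apply to the existential statement.

forall x: ~(x is prime)


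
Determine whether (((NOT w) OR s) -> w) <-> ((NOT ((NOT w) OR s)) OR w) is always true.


Build the truth table over {s, w}:
s | w | φ
---------
F | F | T
T | F | T
F | T | T
T | T | T
Every row evaluates to true.

Yes, it is a tautology.


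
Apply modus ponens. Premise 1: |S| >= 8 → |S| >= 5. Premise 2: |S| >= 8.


Modus ponens: from (P → Q) and P, infer Q.
P = '|S| >= 8' is asserted, and P → Q holds, so Q follows.

|S| >= 5.


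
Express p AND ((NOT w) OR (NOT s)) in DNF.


Step 1: Distribute ∧ over ∨: p ∧ ((¬w) ∨ (¬s)) = (p ∧ (¬w)) ∨ (p ∧ (¬s)).

(p AND (NOT w)) OR (p AND (NOT s))


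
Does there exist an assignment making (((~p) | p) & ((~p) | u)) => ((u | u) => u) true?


Search for a satisfying assignment over {p, u}.
Try p=False, u=False: the formula evaluates to True.
A satisfying assignment exists.

Satisfiable.


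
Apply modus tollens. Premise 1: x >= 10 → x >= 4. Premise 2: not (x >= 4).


Modus tollens: from (P → Q) and ¬Q, infer ¬P.
Q = 'x >= 4' is denied; since P → Q, P must also fail.

Not (x >= 10).


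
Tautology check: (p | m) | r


Build the truth table over {m, p, r}:
m | p | r | φ
-------------
False | False | False | False
True | False | False | True
False | True | False | True
True | True | False | True
False | False | True | True
True | False | True | True
False | True | True | True
True | True | True | True
Counterexample at row 1: with m=False, p=False, r=False, the formula is False.

No, it is not a tautology.


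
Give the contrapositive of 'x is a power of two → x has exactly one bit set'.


The contrapositive of (P → Q) is (¬Q → ¬P); it is logically equivalent to the original.
Here P = 'x is a power of two' and Q = 'x has exactly one bit set'.

If not (x has exactly one bit set), then not (x is a power of two).


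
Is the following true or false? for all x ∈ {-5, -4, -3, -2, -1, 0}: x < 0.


Evaluate the predicate on each element: -5:T, -4:T, -3:T, -2:T, -1:T, 0:F.
Counterexample x = 0 fails the predicate.

F


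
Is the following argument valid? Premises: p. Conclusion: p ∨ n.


This matches the form of disjunction introduction: the conclusion follows in every model of the premises.

Valid.


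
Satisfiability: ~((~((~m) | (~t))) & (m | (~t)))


Search for a satisfying assignment over {m, t}.
Try m=False, t=False: the formula evaluates to True.
A satisfying assignment exists.

Satisfiable.


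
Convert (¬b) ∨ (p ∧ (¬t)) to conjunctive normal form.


Step 1: Distribute ∨ over ∧: (¬b) ∨ (p ∧ (¬t)) = ((¬b) ∨ p) ∧ ((¬b) ∨ (¬t)).

((¬b) ∨ p) ∧ ((¬b) ∨ (¬t))


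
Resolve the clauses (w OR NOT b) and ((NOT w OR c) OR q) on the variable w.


The clauses contain complementary literals w and NOTw.
Resolution eliminates this pair and disjoins the remaining literals (merging duplicates).

((NOT b OR q) OR c)


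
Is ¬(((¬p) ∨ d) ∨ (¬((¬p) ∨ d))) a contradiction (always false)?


Truth table over {d, p}:
d | p | φ
---------
F | F | F
T | F | F
F | T | F
T | T | F
Every row is false.

Yes, it is a contradiction.


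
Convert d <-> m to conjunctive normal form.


Step 1: Rewrite d ↔ m as (d → m) ∧ (m → d).
Step 2: Rewrite each implication as a disjunction.

((NOT d) OR m) AND ((NOT m) OR d)


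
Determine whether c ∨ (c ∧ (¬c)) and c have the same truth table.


Compare truth tables:
c | φ | ψ
---------
F | F | F
T | T | T
The columns φ and ψ agree on every row.

Yes, they are logically equivalent.


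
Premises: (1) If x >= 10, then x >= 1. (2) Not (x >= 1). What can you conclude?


Modus tollens: from (P → Q) and ¬Q, infer ¬P.
Q = 'x >= 1' is denied; since P → Q, P must also fail.

Not (x >= 10).


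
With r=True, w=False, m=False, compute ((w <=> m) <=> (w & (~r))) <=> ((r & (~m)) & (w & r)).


Substitute r=True, w=False, m=False:
w <=> m = False <=> False = True
~r = False
w & (~r) = False & False = False
(w <=> m) <=> (w & (~r)) = True <=> False = False
~m = True
r & (~m) = True & True = True
w & r = False & True = False
(r & (~m)) & (w & r) = True & False = False
((w <=> m) <=> (w & (~r))) <=> ((r & (~m)) & (w & r)) = False <=> False = True

True


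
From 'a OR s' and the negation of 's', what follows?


Disjunctive syllogism: from (P ∨ Q) and ¬P, infer Q.
One disjunct, 's', is ruled out; the other must hold.

a


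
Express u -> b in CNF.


Step 1: Rewrite u → b as ¬u ∨ b.

(NOT u) OR b


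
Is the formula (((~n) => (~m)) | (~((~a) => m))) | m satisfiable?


Search for a satisfying assignment over {a, m, n}.
Try a=False, m=False, n=False: the formula evaluates to True.
A satisfying assignment exists.

Satisfiable.


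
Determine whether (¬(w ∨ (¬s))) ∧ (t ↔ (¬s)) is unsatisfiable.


Truth table over {s, t, w}:
s | t | w | φ
-------------
F | F | F | F
T | F | F | T
F | T | F | F
T | T | F | F
F | F | T | F
T | F | T | F
F | T | T | F
T | T | T | F
Satisfying assignment at row 2: s=T, t=F, w=F gives T.

No, it is not a contradiction.


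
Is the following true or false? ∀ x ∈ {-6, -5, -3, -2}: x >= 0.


Evaluate the predicate on each element: -6:F, -5:F, -3:F, -2:F.
Counterexample x = -6 fails the predicate.

F


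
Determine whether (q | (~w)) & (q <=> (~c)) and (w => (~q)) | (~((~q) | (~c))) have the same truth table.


Compare truth tables:
c | q | w | φ | ψ
-----------------
False | False | False | False | True
True | False | False | True | True
False | True | False | True | True
True | True | False | False | True
False | False | True | False | True
True | False | True | False | True
False | True | True | True | False
True | True | True | False | True
They differ at row 1 (c=False, q=False, w=False): φ=False but ψ=True.

No, they are not logically equivalent.


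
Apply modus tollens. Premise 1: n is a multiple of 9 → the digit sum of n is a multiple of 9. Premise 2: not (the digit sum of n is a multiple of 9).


Modus tollens: from (P → Q) and ¬Q, infer ¬P.
Q = 'the digit sum of n is a multiple of 9' is denied; since P → Q, P must also fail.

Not (n is a multiple of 9).


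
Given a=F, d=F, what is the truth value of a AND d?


Conjunction is true only when both operands are true.
Substitute: a=F, d=F.
F AND F evaluates to F.

F


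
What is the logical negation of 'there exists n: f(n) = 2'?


¬(for all x: φ) = there exists x: ¬φ, and ¬(there exists x: φ) = for all x: ¬φ.
Apply to the existential statement.

for all n: NOT(f(n) = 2)


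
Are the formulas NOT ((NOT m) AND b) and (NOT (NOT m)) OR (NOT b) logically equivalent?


Compare truth tables:
b | m | φ | ψ
-------------
F | F | T | T
T | F | F | F
F | T | T | T
T | T | T | T
The columns φ and ψ agree on every row.

Yes, they are logically equivalent.


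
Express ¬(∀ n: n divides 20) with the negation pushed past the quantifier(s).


¬(∀ x: φ) = ∃ x: ¬φ, and ¬(∃ x: φ) = ∀ x: ¬φ.
Apply to the universal statement.

∃ n: ¬(n divides 20)


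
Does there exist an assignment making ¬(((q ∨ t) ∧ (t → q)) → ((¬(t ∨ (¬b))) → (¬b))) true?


Search for a satisfying assignment over {b, q, t}.
Try b=T, q=T, t=F: the formula evaluates to T.
A satisfying assignment exists.

Satisfiable.


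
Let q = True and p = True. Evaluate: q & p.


Conjunction is true only when both operands are true.
Substitute: q=True, p=True.
True & True evaluates to True.

True


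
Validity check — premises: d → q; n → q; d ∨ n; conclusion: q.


This matches the form of proof by cases: the conclusion follows in every model of the premises.

Valid.


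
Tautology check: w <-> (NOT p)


Build the truth table over {p, w}:
p | w | φ
---------
F | F | F
T | F | T
F | T | T
T | T | F
Counterexample at row 1: with p=F, w=F, the formula is F.

No, it is not a tautology.


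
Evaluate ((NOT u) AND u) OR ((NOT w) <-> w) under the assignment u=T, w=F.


Substitute u=T, w=F:
NOT u = F
(NOT u) AND u = F AND T = F
NOT w = T
(NOT w) <-> w = T <-> F = F
((NOT u) AND u) OR ((NOT w) <-> w) = F OR F = F

F


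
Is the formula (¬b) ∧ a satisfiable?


Search for a satisfying assignment over {a, b}.
Try a=T, b=F: the formula evaluates to T.
A satisfying assignment exists.

Satisfiable.


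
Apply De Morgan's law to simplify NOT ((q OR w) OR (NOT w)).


De Morgan: the negation of a disjunction is the conjunction of the negations.
Distribute NOT across OR, flipping it to AND, and negate each literal.

((NOT q) AND (NOT w)) AND w


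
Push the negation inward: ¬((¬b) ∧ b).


De Morgan: the negation of a conjunction is the disjunction of the negations.
Distribute ¬ across ∧, flipping it to ∨, and negate each literal.

b ∨ (¬b)


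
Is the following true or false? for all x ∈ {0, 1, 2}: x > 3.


Evaluate the predicate on each element: 0:F, 1:F, 2:F.
Counterexample x = 0 fails the predicate.

F


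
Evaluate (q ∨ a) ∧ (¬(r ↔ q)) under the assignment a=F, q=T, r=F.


Substitute a=F, q=T, r=F:
q ∨ a = T ∨ F = T
r ↔ q = F ↔ T = F
¬(r ↔ q) = T
(q ∨ a) ∧ (¬(r ↔ q)) = T ∧ T = T

T


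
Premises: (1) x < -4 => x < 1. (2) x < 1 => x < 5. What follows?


Hypothetical syllogism: from (P → Q) and (Q → R), infer (P → R).
Chain the two implications through the shared middle term 'x < 1'.

x < -4 => x < 5


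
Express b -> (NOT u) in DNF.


Step 1: Rewrite b → (¬u) as ¬b ∨ (¬u).

(NOT b) OR (NOT u)


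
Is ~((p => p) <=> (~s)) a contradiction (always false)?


Truth table over {p, s}:
p | s | φ
---------
False | False | False
True | False | False
False | True | True
True | True | True
Satisfying assignment at row 3: p=False, s=True gives True.

No, it is not a contradiction.


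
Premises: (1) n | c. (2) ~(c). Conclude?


Disjunctive syllogism: from (P ∨ Q) and ¬P, infer Q.
One disjunct, 'c', is ruled out; the other must hold.

n


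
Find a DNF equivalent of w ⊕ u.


Step 1: w ⊕ u is true exactly when they disagree: (w ∧ ¬u) ∨ (¬w ∧ u).

(w ∧ (¬u)) ∨ ((¬w) ∧ u)


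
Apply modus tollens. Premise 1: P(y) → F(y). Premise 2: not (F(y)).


Modus tollens: from (P → Q) and ¬Q, infer ¬P.
Q = 'F(y)' is denied; since P → Q, P must also fail.

Not (P(y)).


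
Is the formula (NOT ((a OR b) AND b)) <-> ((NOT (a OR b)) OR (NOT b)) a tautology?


Build the truth table over {a, b}:
a | b | φ
---------
F | F | T
T | F | T
F | T | T
T | T | T
Every row evaluates to true.

Yes, it is a tautology.


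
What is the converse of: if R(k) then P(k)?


The converse of (P → Q) is (Q → P). It is not in general equivalent to the original.
Here P = 'R(k)' and Q = 'P(k)'.

If P(k), then R(k).


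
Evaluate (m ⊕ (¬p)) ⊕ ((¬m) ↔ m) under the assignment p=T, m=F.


Substitute p=T, m=F:
¬p = F
m ⊕ (¬p) = F ⊕ F = F
¬m = T
(¬m) ↔ m = T ↔ F = F
(m ⊕ (¬p)) ⊕ ((¬m) ↔ m) = F ⊕ F = F

F


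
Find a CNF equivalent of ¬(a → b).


Step 1: Rewrite a → b as ¬a ∨ b.
Step 2: Negate: ¬(¬a ∨ b) = a ∧ ¬b (De Morgan + double negation).

a ∧ (¬b)


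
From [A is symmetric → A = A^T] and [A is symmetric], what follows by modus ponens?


Modus ponens: from (P → Q) and P, infer Q.
P = 'A is symmetric' is asserted, and P → Q holds, so Q follows.

A = A^T.


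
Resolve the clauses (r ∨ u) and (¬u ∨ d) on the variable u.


The clauses contain complementary literals u and ¬u.
Resolution eliminates this pair and disjoins the remaining literals (merging duplicates).

(r ∨ d)


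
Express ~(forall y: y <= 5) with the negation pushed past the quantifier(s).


¬(forall x: φ) = exists x: ¬φ, and ¬(exists x: φ) = forall x: ¬φ.
Apply to the universal statement.

exists y: ~(y <= 5)


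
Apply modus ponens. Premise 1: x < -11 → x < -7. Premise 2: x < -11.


Modus ponens: from (P → Q) and P, infer Q.
P = 'x < -11' is asserted, and P → Q holds, so Q follows.

x < -7.


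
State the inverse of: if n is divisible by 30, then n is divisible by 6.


The inverse of (P → Q) is (¬P → ¬Q). It is equivalent to the converse, not to the original.
Here P = 'n is divisible by 30' and Q = 'n is divisible by 6'.

If not (n is divisible by 30), then not (n is divisible by 6).


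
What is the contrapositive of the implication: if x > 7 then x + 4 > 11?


The contrapositive of (P → Q) is (¬Q → ¬P); it is logically equivalent to the original.
Here P = 'x > 7' and Q = 'x + 4 > 11'.

If not (x + 4 > 11), then not (x > 7).


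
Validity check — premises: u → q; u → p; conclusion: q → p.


This is (no valid rule). There exist truth assignments where the premises are all true but the conclusion is false.

Invalid.


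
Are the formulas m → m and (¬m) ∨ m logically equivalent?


Compare truth tables:
m | φ | ψ
---------
F | T | T
T | T | T
The columns φ and ψ agree on every row.

Yes, they are logically equivalent.


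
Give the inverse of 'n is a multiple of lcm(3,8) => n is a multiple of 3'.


The inverse of (P → Q) is (¬P → ¬Q). It is equivalent to the converse, not to the original.
Here P = 'n is a multiple of lcm(3,8)' and Q = 'n is a multiple of 3'.

If not (n is a multiple of lcm(3,8)), then not (n is a multiple of 3).


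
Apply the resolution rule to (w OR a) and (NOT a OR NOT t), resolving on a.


The clauses contain complementary literals a and NOTa.
Resolution eliminates this pair and disjoins the remaining literals (merging duplicates).

(w OR NOT t)


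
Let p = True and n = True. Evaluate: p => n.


Implication is false only when antecedent is true and consequent is false.
Substitute: p=True, n=True.
True => True evaluates to True.

True


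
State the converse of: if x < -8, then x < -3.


The converse of (P → Q) is (Q → P). It is not in general equivalent to the original.
Here P = 'x < -8' and Q = 'x < -3'.

If x < -3, then x < -8.


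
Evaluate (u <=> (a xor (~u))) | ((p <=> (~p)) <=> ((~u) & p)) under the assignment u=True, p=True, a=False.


Substitute u=True, p=True, a=False:
~u = False
a xor (~u) = False xor False = False
u <=> (a xor (~u)) = True <=> False = False
~p = False
p <=> (~p) = True <=> False = False
~u = False
(~u) & p = False & True = False
(p <=> (~p)) <=> ((~u) & p) = False <=> False = True
(u <=> (a xor (~u))) | ((p <=> (~p)) <=> ((~u) & p)) = False | True = True

True


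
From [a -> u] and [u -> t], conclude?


Hypothetical syllogism: from (P → Q) and (Q → R), infer (P → R).
Chain the two implications through the shared middle term 'u'.

a -> t


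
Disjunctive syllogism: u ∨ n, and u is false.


Disjunctive syllogism: from (P ∨ Q) and ¬P, infer Q.
One disjunct, 'u', is ruled out; the other must hold.

n


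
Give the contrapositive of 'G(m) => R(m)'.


The contrapositive of (P → Q) is (¬Q → ¬P); it is logically equivalent to the original.
Here P = 'G(m)' and Q = 'R(m)'.

If not (R(m)), then not (G(m)).


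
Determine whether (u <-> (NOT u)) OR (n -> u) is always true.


Build the truth table over {n, u}:
n | u | φ
---------
F | F | T
T | F | F
F | T | T
T | T | T
Counterexample at row 2: with n=T, u=F, the formula is F.

No, it is not a tautology.


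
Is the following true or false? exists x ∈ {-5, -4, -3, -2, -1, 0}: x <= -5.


Evaluate the predicate on each element: -5:True, -4:False, -3:False, -2:False, -1:False, 0:False.
Witness x = -5 satisfies the predicate.

True


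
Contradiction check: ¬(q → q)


Truth table over {q}:
q | φ
-----
F | F
T | F
Every row is false.

Yes, it is a contradiction.


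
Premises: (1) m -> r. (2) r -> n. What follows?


Hypothetical syllogism: from (P → Q) and (Q → R), infer (P → R).
Chain the two implications through the shared middle term 'r'.

m -> n


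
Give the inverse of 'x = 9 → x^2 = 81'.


The inverse of (P → Q) is (¬P → ¬Q). It is equivalent to the converse, not to the original.
Here P = 'x = 9' and Q = 'x^2 = 81'.

If not (x = 9), then not (x^2 = 81).


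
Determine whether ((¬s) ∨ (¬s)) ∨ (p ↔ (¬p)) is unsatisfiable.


Truth table over {p, s}:
p | s | φ
---------
F | F | T
T | F | T
F | T | F
T | T | F
Satisfying assignment at row 1: p=F, s=F gives T.

No, it is not a contradiction.


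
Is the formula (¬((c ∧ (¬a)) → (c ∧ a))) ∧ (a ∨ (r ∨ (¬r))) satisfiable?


Search for a satisfying assignment over {a, c, r}.
Try a=F, c=T, r=F: the formula evaluates to T.
A satisfying assignment exists.

Satisfiable.


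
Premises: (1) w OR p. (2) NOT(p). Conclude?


Disjunctive syllogism: from (P ∨ Q) and ¬P, infer Q.
One disjunct, 'p', is ruled out; the other must hold.

w


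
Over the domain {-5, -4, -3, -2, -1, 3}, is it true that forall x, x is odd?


Evaluate the predicate on each element: -5:True, -4:False, -3:True, -2:False, -1:True, 3:True.
Counterexample x = -4 fails the predicate.

False


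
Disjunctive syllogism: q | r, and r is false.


Disjunctive syllogism: from (P ∨ Q) and ¬P, infer Q.
One disjunct, 'r', is ruled out; the other must hold.

q


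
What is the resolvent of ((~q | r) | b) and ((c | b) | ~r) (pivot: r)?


The clauses contain complementary literals r and ~r.
Resolution eliminates this pair and disjoins the remaining literals (merging duplicates).

((b | ~q) | c)


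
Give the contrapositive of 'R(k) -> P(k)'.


The contrapositive of (P → Q) is (¬Q → ¬P); it is logically equivalent to the original.
Here P = 'R(k)' and Q = 'P(k)'.

If not (P(k)), then not (R(k)).


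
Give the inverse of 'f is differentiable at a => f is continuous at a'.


The inverse of (P → Q) is (¬P → ¬Q). It is equivalent to the converse, not to the original.
Here P = 'f is differentiable at a' and Q = 'f is continuous at a'.

If not (f is differentiable at a), then not (f is continuous at a).


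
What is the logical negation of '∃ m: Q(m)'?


¬(∀ x: φ) = ∃ x: ¬φ, and ¬(∃ x: φ) = ∀ x: ¬φ.
Apply to the existential statement.

∀ m: ¬(Q(m))


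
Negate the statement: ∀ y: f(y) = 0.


¬(∀ x: φ) = ∃ x: ¬φ, and ¬(∃ x: φ) = ∀ x: ¬φ.
Apply to the universal statement.

∃ y: ¬(f(y) = 0)


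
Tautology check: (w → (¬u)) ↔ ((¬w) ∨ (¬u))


Build the truth table over {u, w}:
u | w | φ
---------
F | F | T
T | F | T
F | T | T
T | T | T
Every row evaluates to true.

Yes, it is a tautology.


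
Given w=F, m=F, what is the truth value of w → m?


Implication is false only when antecedent is true and consequent is false.
Substitute: w=F, m=F.
F → F evaluates to T.

T


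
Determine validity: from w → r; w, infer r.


This matches the form of modus ponens: the conclusion follows in every model of the premises.

Valid.


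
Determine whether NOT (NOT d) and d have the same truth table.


Compare truth tables:
d | φ | ψ
---------
F | F | F
T | T | T
The columns φ and ψ agree on every row.

Yes, they are logically equivalent.


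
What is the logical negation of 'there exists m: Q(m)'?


¬(for all x: φ) = there exists x: ¬φ, and ¬(there exists x: φ) = for all x: ¬φ.
Apply to the existential statement.

for all m: NOT(Q(m))


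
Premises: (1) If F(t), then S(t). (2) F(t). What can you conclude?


Modus ponens: from (P → Q) and P, infer Q.
P = 'F(t)' is asserted, and P → Q holds, so Q follows.

S(t).


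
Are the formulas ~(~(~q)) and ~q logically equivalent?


Compare truth tables:
q | φ | ψ
---------
False | True | True
True | False | False
The columns φ and ψ agree on every row.

Yes, they are logically equivalent.


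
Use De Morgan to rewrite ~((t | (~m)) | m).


De Morgan: the negation of a disjunction is the conjunction of the negations.
Distribute ~ across |, flipping it to &, and negate each literal.

((~t) & m) & (~m)


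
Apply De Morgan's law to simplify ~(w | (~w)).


De Morgan: the negation of a disjunction is the conjunction of the negations.
Distribute ~ across |, flipping it to &, and negate each literal.

(~w) & w


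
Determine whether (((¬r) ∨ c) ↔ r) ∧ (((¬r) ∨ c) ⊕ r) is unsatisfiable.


Truth table over {c, r}:
c | r | φ
---------
F | F | F
T | F | F
F | T | F
T | T | F
Every row is false.

Yes, it is a contradiction.


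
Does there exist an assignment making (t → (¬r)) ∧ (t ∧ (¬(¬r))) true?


Check all 4 assignments over {r, t}:
r | t | φ
---------
F | F | F
T | F | F
F | T | F
T | T | F
No assignment makes the formula true.

Unsatisfiable.


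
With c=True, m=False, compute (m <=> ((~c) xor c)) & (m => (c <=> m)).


Substitute c=True, m=False:
~c = False
(~c) xor c = False xor True = True
m <=> ((~c) xor c) = False <=> True = False
c <=> m = True <=> False = False
m => (c <=> m) = False => False = True
(m <=> ((~c) xor c)) & (m => (c <=> m)) = False & True = False

False


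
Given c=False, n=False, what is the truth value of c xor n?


Exclusive or is true when exactly one operand is true.
Substitute: c=False, n=False.
False xor False evaluates to False.

False


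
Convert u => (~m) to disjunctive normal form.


Step 1: Rewrite u → (¬m) as ¬u ∨ (¬m).

(~u) | (~m)


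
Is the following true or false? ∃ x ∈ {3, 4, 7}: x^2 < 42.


Evaluate the predicate on each element: 3:T, 4:T, 7:F.
Witness x = 3 satisfies the predicate.

T


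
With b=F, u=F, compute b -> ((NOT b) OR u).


Substitute b=F, u=F:
NOT b = T
(NOT b) OR u = T OR F = T
b -> ((NOT b) OR u) = F -> T = T

T


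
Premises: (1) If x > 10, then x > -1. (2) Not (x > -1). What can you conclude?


Modus tollens: from (P → Q) and ¬Q, infer ¬P.
Q = 'x > -1' is denied; since P → Q, P must also fail.

Not (x > 10).


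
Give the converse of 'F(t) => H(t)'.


The converse of (P → Q) is (Q → P). It is not in general equivalent to the original.
Here P = 'F(t)' and Q = 'H(t)'.

If H(t), then F(t).


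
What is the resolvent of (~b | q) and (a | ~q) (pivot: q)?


The clauses contain complementary literals q and ~q.
Resolution eliminates this pair and disjoins the remaining literals (merging duplicates).

(~b | a)


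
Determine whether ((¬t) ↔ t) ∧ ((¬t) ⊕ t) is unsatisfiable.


Truth table over {t}:
t | φ
-----
F | F
T | F
Every row is false.

Yes, it is a contradiction.


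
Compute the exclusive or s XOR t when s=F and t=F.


Exclusive or is true when exactly one operand is true.
Substitute: s=F, t=F.
F XOR F evaluates to F.

F


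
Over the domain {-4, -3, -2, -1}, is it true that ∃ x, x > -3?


Evaluate the predicate on each element: -4:F, -3:F, -2:T, -1:T.
Witness x = -2 satisfies the predicate.

T


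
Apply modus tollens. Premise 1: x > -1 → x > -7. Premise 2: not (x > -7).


Modus tollens: from (P → Q) and ¬Q, infer ¬P.
Q = 'x > -7' is denied; since P → Q, P must also fail.

Not (x > -1).


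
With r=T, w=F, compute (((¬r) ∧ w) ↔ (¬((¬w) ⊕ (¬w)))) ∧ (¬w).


Substitute r=T, w=F:
¬r = F
(¬r) ∧ w = F ∧ F = F
¬w = T
¬w = T
(¬w) ⊕ (¬w) = T ⊕ T = F
¬((¬w) ⊕ (¬w)) = T
((¬r) ∧ w) ↔ (¬((¬w) ⊕ (¬w))) = F ↔ T = F
¬w = T
(((¬r) ∧ w) ↔ (¬((¬w) ⊕ (¬w)))) ∧ (¬w) = F ∧ T = F

F


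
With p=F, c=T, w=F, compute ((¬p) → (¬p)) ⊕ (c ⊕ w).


Substitute p=F, c=T, w=F:
¬p = T
¬p = T
(¬p) → (¬p) = T → T = T
c ⊕ w = T ⊕ F = T
((¬p) → (¬p)) ⊕ (c ⊕ w) = T ⊕ T = F

F


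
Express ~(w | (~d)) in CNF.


Step 1: Apply De Morgan: ¬(w ∨ (¬d)) = ¬w ∧ ¬(¬d).
Step 2: Eliminate any double negations (¬¬X = X).

(~w) & d


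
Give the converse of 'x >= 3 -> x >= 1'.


The converse of (P → Q) is (Q → P). It is not in general equivalent to the original.
Here P = 'x >= 3' and Q = 'x >= 1'.

If x >= 1, then x >= 3.


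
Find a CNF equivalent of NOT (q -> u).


Step 1: Rewrite q → u as ¬q ∨ u.
Step 2: Negate: ¬(¬q ∨ u) = q ∧ ¬u (De Morgan + double negation).

q AND (NOT u)


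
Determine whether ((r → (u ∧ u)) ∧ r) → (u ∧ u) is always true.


Build the truth table over {r, u}:
r | u | φ
---------
F | F | T
T | F | T
F | T | T
T | T | T
Every row evaluates to true.

Yes, it is a tautology.


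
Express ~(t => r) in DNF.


Step 1: Rewrite implication then negate: ¬(¬t ∨ r) = t ∧ ¬r.

t & (~r)


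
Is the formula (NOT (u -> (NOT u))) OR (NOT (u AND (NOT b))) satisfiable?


Search for a satisfying assignment over {b, u}.
Try b=F, u=F: the formula evaluates to T.
A satisfying assignment exists.

Satisfiable.


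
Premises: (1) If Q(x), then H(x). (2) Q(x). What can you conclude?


Modus ponens: from (P → Q) and P, infer Q.
P = 'Q(x)' is asserted, and P → Q holds, so Q follows.

H(x).


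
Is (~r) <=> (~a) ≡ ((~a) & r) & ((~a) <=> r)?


Compare truth tables:
a | r | φ | ψ
-------------
False | False | True | False
True | False | False | False
False | True | False | True
True | True | True | False
They differ at row 1 (a=False, r=False): φ=True but ψ=False.

No, they are not logically equivalent.


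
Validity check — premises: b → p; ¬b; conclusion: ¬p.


This is denying the antecedent (fallacy). There exist truth assignments where the premises are all true but the conclusion is false.

Invalid.


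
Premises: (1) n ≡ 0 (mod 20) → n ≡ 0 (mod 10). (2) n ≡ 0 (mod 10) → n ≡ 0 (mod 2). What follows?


Hypothetical syllogism: from (P → Q) and (Q → R), infer (P → R).
Chain the two implications through the shared middle term 'n ≡ 0 (mod 10)'.

n ≡ 0 (mod 20) → n ≡ 0 (mod 2)


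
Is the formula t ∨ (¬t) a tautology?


Build the truth table over {t}:
t | φ
-----
F | T
T | T
Every row evaluates to true.

Yes, it is a tautology.


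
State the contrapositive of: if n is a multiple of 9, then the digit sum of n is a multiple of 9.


The contrapositive of (P → Q) is (¬Q → ¬P); it is logically equivalent to the original.
Here P = 'n is a multiple of 9' and Q = 'the digit sum of n is a multiple of 9'.

If not (the digit sum of n is a multiple of 9), then not (n is a multiple of 9).


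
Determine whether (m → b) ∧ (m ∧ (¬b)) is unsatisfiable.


Truth table over {b, m}:
b | m | φ
---------
F | F | F
T | F | F
F | T | F
T | T | F
Every row is false.

Yes, it is a contradiction.


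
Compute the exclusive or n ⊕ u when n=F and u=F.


Exclusive or is true when exactly one operand is true.
Substitute: n=F, u=F.
F ⊕ F evaluates to F.

F


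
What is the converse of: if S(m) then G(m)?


The converse of (P → Q) is (Q → P). It is not in general equivalent to the original.
Here P = 'S(m)' and Q = 'G(m)'.

If G(m), then S(m).


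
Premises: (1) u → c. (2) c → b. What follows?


Hypothetical syllogism: from (P → Q) and (Q → R), infer (P → R).
Chain the two implications through the shared middle term 'c'.

u → b


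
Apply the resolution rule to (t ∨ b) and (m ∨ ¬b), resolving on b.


The clauses contain complementary literals b and ¬b.
Resolution eliminates this pair and disjoins the remaining literals (merging duplicates).

(t ∨ m)


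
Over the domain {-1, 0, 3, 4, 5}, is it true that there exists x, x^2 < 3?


Evaluate the predicate on each element: -1:T, 0:T, 3:F, 4:F, 5:F.
Witness x = -1 satisfies the predicate.

T


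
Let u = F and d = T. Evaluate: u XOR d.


Exclusive or is true when exactly one operand is true.
Substitute: u=F, d=T.
F XOR T evaluates to T.

T


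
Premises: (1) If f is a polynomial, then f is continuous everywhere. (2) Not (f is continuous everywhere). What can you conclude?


Modus tollens: from (P → Q) and ¬Q, infer ¬P.
Q = 'f is continuous everywhere' is denied; since P → Q, P must also fail.

Not (f is a polynomial).


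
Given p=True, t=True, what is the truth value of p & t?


Conjunction is true only when both operands are true.
Substitute: p=True, t=True.
True & True evaluates to True.

True


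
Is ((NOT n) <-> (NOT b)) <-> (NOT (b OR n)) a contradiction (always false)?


Truth table over {b, n}:
b | n | φ
---------
F | F | T
T | F | T
F | T | T
T | T | F
Satisfying assignment at row 1: b=F, n=F gives T.

No, it is not a contradiction.


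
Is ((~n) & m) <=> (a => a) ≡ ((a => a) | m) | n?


Compare truth tables:
a | m | n | φ | ψ
-----------------
False | False | False | False | True
True | False | False | False | True
False | True | False | True | True
True | True | False | True | True
False | False | True | False | True
True | False | True | False | True
False | True | True | False | True
True | True | True | False | True
They differ at row 1 (a=False, m=False, n=False): φ=False but ψ=True.

No, they are not logically equivalent.


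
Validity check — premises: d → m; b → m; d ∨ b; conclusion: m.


This matches the form of proof by cases: the conclusion follows in every model of the premises.

Valid.


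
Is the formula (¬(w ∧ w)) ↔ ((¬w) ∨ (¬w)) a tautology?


Build the truth table over {w}:
w | φ
-----
F | T
T | T
Every row evaluates to true.

Yes, it is a tautology.


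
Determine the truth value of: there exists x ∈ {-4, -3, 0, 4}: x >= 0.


Evaluate the predicate on each element: -4:F, -3:F, 0:T, 4:T.
Witness x = 0 satisfies the predicate.

T


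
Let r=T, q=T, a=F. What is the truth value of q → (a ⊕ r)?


Substitute r=T, q=T, a=F:
a ⊕ r = F ⊕ T = T
q → (a ⊕ r) = T → T = T

T


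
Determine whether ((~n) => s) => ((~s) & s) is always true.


Build the truth table over {n, s}:
n | s | φ
---------
False | False | True
True | False | False
False | True | False
True | True | False
Counterexample at row 2: with n=True, s=False, the formula is False.

No, it is not a tautology.


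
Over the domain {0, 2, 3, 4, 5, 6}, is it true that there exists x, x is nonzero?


Evaluate the predicate on each element: 0:F, 2:T, 3:T, 4:T, 5:T, 6:T.
Witness x = 2 satisfies the predicate.

T


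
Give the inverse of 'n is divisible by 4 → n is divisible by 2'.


The inverse of (P → Q) is (¬P → ¬Q). It is equivalent to the converse, not to the original.
Here P = 'n is divisible by 4' and Q = 'n is divisible by 2'.

If not (n is divisible by 4), then not (n is divisible by 2).


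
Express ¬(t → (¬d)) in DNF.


Step 1: Rewrite implication then negate: ¬(¬t ∨ (¬d)) = t ∧ ¬(¬d).
Step 2: Eliminate any double negations (¬¬X = X).

t ∧ d


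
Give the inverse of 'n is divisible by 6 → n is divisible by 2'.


The inverse of (P → Q) is (¬P → ¬Q). It is equivalent to the converse, not to the original.
Here P = 'n is divisible by 6' and Q = 'n is divisible by 2'.

If not (n is divisible by 6), then not (n is divisible by 2).


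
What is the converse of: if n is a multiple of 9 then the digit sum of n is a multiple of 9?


The converse of (P → Q) is (Q → P). It is not in general equivalent to the original.
Here P = 'n is a multiple of 9' and Q = 'the digit sum of n is a multiple of 9'.

If the digit sum of n is a multiple of 9, then n is a multiple of 9.


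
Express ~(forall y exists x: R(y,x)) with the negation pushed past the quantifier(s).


Negation flips each quantifier (∀↔∃) and negates the inner predicate.
¬(forall y exists x: φ) = exists y forall x: ¬φ.

exists y forall x: ~(R(y,x))


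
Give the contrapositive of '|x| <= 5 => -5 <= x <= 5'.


The contrapositive of (P → Q) is (¬Q → ¬P); it is logically equivalent to the original.
Here P = '|x| <= 5' and Q = '-5 <= x <= 5'.

If not (-5 <= x <= 5), then not (|x| <= 5).


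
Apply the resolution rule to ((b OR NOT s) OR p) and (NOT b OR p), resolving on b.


The clauses contain complementary literals b and NOTb.
Resolution eliminates this pair and disjoins the remaining literals (merging duplicates).

(p OR NOT s)


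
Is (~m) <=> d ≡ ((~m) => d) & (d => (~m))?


Compare truth tables:
d | m | φ | ψ
-------------
False | False | False | False
True | False | True | True
False | True | True | True
True | True | False | False
The columns φ and ψ agree on every row.

Yes, they are logically equivalent.


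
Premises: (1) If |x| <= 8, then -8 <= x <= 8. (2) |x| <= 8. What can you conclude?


Modus ponens: from (P → Q) and P, infer Q.
P = '|x| <= 8' is asserted, and P → Q holds, so Q follows.

-8 <= x <= 8.


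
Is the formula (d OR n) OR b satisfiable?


Search for a satisfying assignment over {b, d, n}.
Try b=T, d=F, n=F: the formula evaluates to T.
A satisfying assignment exists.

Satisfiable.


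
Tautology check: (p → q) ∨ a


Build the truth table over {a, p, q}:
a | p | q | φ
-------------
F | F | F | T
T | F | F | T
F | T | F | F
T | T | F | T
F | F | T | T
T | F | T | T
F | T | T | T
T | T | T | T
Counterexample at row 3: with a=F, p=T, q=F, the formula is F.

No, it is not a tautology.


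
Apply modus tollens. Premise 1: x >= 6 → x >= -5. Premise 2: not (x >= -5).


Modus tollens: from (P → Q) and ¬Q, infer ¬P.
Q = 'x >= -5' is denied; since P → Q, P must also fail.

Not (x >= 6).


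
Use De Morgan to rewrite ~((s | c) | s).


De Morgan: the negation of a disjunction is the conjunction of the negations.
Distribute ~ across |, flipping it to &, and negate each literal.

((~s) & (~c)) & (~s)


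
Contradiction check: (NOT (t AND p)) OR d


Truth table over {d, p, t}:
d | p | t | φ
-------------
F | F | F | T
T | F | F | T
F | T | F | T
T | T | F | T
F | F | T | T
T | F | T | T
F | T | T | F
T | T | T | T
Satisfying assignment at row 1: d=F, p=F, t=F gives T.

No, it is not a contradiction.


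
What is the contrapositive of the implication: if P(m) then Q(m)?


The contrapositive of (P → Q) is (¬Q → ¬P); it is logically equivalent to the original.
Here P = 'P(m)' and Q = 'Q(m)'.

If not (Q(m)), then not (P(m)).


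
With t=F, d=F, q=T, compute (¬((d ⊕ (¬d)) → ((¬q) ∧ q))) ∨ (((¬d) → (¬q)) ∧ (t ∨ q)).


Substitute t=F, d=F, q=T:
… (earlier sub-steps elided)
¬q = F
(¬q) ∧ q = F ∧ T = F
(d ⊕ (¬d)) → ((¬q) ∧ q) = T → F = F
¬((d ⊕ (¬d)) → ((¬q) ∧ q)) = T
¬d = T
¬q = F
(¬d) → (¬q) = T → F = F
t ∨ q = F ∨ T = T
((¬d) → (¬q)) ∧ (t ∨ q) = F ∧ T = F
(¬((d ⊕ (¬d)) → ((¬q) ∧ q))) ∨ (((¬d) → (¬q)) ∧ (t ∨ q)) = T ∨ F = T

T


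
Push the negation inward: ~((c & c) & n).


De Morgan: the negation of a conjunction is the disjunction of the negations.
Distribute ~ across &, flipping it to |, and negate each literal.

((~c) | (~c)) | (~n)


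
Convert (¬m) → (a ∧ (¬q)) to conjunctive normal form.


Step 1: Rewrite (¬m) → (a ∧ (¬q)) as ¬(¬m) ∨ (a ∧ (¬q)).
Step 2: Distribute ∨ over ∧.
Step 3: Eliminate any double negations (¬¬X = X).

(m ∨ a) ∧ (m ∨ (¬q))


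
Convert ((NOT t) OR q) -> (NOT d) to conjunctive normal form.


Step 1: Rewrite as ¬((¬t) ∨ q) ∨ (¬d) = (¬(¬t) ∧ ¬q) ∨ (¬d).
Step 2: Distribute ∨ over ∧.
Step 3: Eliminate any double negations (¬¬X = X).

(t OR (NOT d)) AND ((NOT q) OR (NOT d))


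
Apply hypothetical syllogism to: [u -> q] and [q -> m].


Hypothetical syllogism: from (P → Q) and (Q → R), infer (P → R).
Chain the two implications through the shared middle term 'q'.

u -> m


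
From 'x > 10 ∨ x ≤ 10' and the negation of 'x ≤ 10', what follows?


Disjunctive syllogism: from (P ∨ Q) and ¬P, infer Q.
One disjunct, 'x ≤ 10', is ruled out; the other must hold.

x > 10


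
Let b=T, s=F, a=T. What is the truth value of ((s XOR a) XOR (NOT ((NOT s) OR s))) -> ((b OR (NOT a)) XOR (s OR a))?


Substitute b=T, s=F, a=T:
s XOR a = F XOR T = T
NOT s = T
(NOT s) OR s = T OR F = T
NOT ((NOT s) OR s) = F
(s XOR a) XOR (NOT ((NOT s) OR s)) = T XOR F = T
NOT a = F
b OR (NOT a) = T OR F = T
s OR a = F OR T = T
(b OR (NOT a)) XOR (s OR a) = T XOR T = F
((s XOR a) XOR (NOT ((NOT s) OR s))) -> ((b OR (NOT a)) XOR (s OR a)) = T -> F = F

F


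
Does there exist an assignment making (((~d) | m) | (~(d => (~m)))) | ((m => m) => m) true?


Search for a satisfying assignment over {d, m}.
Try d=False, m=False: the formula evaluates to True.
A satisfying assignment exists.

Satisfiable.


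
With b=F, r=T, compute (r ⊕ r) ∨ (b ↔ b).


Substitute b=F, r=T:
r ⊕ r = T ⊕ T = F
b ↔ b = F ↔ F = T
(r ⊕ r) ∨ (b ↔ b) = F ∨ T = T

T


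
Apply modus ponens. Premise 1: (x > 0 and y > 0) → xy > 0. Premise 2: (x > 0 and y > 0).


Modus ponens: from (P → Q) and P, infer Q.
P = '(x > 0 and y > 0)' is asserted, and P → Q holds, so Q follows.

xy > 0.


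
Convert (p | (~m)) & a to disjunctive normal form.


Step 1: Distribute ∧ over ∨: (p ∨ (¬m)) ∧ a = (p ∧ a) ∨ ((¬m) ∧ a).

(p & a) | ((~m) & a)


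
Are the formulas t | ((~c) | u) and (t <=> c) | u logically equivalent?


Compare truth tables:
c | t | u | φ | ψ
-----------------
False | False | False | True | True
True | False | False | False | False
False | True | False | True | False
True | True | False | True | True
False | False | True | True | True
True | False | True | True | True
False | True | True | True | True
True | True | True | True | True
They differ at row 3 (c=False, t=True, u=False): φ=True but ψ=False.

No, they are not logically equivalent.
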